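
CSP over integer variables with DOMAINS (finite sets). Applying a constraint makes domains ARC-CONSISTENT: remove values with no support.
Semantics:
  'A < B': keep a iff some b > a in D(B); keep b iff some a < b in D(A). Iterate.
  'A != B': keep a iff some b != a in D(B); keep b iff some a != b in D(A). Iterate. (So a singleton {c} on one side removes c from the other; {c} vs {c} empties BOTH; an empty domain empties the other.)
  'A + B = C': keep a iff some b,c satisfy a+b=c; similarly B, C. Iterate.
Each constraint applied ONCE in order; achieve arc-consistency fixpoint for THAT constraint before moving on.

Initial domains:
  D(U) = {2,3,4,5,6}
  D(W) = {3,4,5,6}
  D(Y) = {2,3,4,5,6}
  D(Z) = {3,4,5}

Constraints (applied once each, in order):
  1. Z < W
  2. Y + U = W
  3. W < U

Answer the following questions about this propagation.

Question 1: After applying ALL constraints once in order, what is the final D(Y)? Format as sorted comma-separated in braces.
Constraint 1 (Z < W) on D(Z)={3,4,5} D(W)={3,4,5,6}: W {3,4,5,6}->{4,5,6}
Constraint 2 (Y + U = W) on D(Y)={2,3,4,5,6} D(U)={2,3,4,5,6} D(W)={4,5,6}: Y {2,3,4,5,6}->{2,3,4}; U {2,3,4,5,6}->{2,3,4}
Constraint 3 (W < U) on D(W)={4,5,6} D(U)={2,3,4}: W {4,5,6}->{}; U {2,3,4}->{}
So after all 3 constraints: D(Y) = {2,3,4}

Answer: {2,3,4}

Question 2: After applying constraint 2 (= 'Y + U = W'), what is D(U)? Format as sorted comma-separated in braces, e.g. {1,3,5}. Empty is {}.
Answer: {2,3,4}

Derivation:
Constraint 1 (Z < W) on D(Z)={3,4,5} D(W)={3,4,5,6}: W {3,4,5,6}->{4,5,6}
Constraint 2 (Y + U = W) on D(Y)={2,3,4,5,6} D(U)={2,3,4,5,6} D(W)={4,5,6}: Y {2,3,4,5,6}->{2,3,4}; U {2,3,4,5,6}->{2,3,4}
So after constraint 2: D(U) = {2,3,4}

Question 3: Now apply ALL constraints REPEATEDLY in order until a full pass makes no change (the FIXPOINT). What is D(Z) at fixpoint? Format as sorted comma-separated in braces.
Answer: {}

Derivation:
pass 0 (initial): D(Z)={3,4,5}
pass 1: U {2,3,4,5,6}->{}; W {3,4,5,6}->{}; Y {2,3,4,5,6}->{2,3,4}
pass 2: Y {2,3,4}->{}; Z {3,4,5}->{}
pass 3: no change
Fixpoint after 3 passes: D(Z) = {}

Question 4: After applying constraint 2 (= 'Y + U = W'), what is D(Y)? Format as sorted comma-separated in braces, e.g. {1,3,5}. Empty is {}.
Answer: {2,3,4}

Derivation:
Constraint 1 (Z < W) on D(Z)={3,4,5} D(W)={3,4,5,6}: W {3,4,5,6}->{4,5,6}
Constraint 2 (Y + U = W) on D(Y)={2,3,4,5,6} D(U)={2,3,4,5,6} D(W)={4,5,6}: Y {2,3,4,5,6}->{2,3,4}; U {2,3,4,5,6}->{2,3,4}
So after constraint 2: D(Y) = {2,3,4}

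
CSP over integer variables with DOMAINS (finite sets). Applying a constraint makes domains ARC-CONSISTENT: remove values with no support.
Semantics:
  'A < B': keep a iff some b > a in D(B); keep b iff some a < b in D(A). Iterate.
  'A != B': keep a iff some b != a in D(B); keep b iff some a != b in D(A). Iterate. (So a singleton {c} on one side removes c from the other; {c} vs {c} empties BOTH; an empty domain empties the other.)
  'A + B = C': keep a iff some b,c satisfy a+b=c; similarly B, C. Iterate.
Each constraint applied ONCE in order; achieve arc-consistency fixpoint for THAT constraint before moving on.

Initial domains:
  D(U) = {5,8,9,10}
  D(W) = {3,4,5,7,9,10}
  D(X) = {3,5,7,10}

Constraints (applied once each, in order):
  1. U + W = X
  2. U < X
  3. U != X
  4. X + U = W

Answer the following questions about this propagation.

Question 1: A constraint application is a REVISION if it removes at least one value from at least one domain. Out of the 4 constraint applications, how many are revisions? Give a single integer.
Answer: 2

Derivation:
Constraint 1 (U + W = X) on D(U)={5,8,9,10} D(W)={3,4,5,7,9,10} D(X)={3,5,7,10}: U {5,8,9,10}->{5}; W {3,4,5,7,9,10}->{5}; X {3,5,7,10}->{10} => REVISION
Constraint 2 (U < X) on D(U)={5} D(X)={10}: no change => not a revision
Constraint 3 (U != X) on D(U)={5} D(X)={10}: no change => not a revision
Constraint 4 (X + U = W) on D(X)={10} D(U)={5} D(W)={5}: X {10}->{}; U {5}->{}; W {5}->{} => REVISION
Total revisions = 2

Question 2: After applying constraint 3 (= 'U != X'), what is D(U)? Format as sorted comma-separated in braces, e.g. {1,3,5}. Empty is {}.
Constraint 1 (U + W = X) on D(U)={5,8,9,10} D(W)={3,4,5,7,9,10} D(X)={3,5,7,10}: U {5,8,9,10}->{5}; W {3,4,5,7,9,10}->{5}; X {3,5,7,10}->{10}
Constraint 2 (U < X) on D(U)={5} D(X)={10}: no change
Constraint 3 (U != X) on D(U)={5} D(X)={10}: no change
So after constraint 3: D(U) = {5}

Answer: {5}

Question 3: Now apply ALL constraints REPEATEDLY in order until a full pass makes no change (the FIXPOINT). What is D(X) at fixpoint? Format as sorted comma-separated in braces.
pass 0 (initial): D(X)={3,5,7,10}
pass 1: U {5,8,9,10}->{}; W {3,4,5,7,9,10}->{}; X {3,5,7,10}->{}
pass 2: no change
Fixpoint after 2 passes: D(X) = {}

Answer: {}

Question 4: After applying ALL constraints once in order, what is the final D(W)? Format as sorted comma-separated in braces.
Answer: {}

Derivation:
Constraint 1 (U + W = X) on D(U)={5,8,9,10} D(W)={3,4,5,7,9,10} D(X)={3,5,7,10}: U {5,8,9,10}->{5}; W {3,4,5,7,9,10}->{5}; X {3,5,7,10}->{10}
Constraint 2 (U < X) on D(U)={5} D(X)={10}: no change
Constraint 3 (U != X) on D(U)={5} D(X)={10}: no change
Constraint 4 (X + U = W) on D(X)={10} D(U)={5} D(W)={5}: X {10}->{}; U {5}->{}; W {5}->{}
So after all 4 constraints: D(W) = {}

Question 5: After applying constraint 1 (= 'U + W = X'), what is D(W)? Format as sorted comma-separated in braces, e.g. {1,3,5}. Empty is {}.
Constraint 1 (U + W = X) on D(U)={5,8,9,10} D(W)={3,4,5,7,9,10} D(X)={3,5,7,10}: U {5,8,9,10}->{5}; W {3,4,5,7,9,10}->{5}; X {3,5,7,10}->{10}
So after constraint 1: D(W) = {5}

Answer: {5}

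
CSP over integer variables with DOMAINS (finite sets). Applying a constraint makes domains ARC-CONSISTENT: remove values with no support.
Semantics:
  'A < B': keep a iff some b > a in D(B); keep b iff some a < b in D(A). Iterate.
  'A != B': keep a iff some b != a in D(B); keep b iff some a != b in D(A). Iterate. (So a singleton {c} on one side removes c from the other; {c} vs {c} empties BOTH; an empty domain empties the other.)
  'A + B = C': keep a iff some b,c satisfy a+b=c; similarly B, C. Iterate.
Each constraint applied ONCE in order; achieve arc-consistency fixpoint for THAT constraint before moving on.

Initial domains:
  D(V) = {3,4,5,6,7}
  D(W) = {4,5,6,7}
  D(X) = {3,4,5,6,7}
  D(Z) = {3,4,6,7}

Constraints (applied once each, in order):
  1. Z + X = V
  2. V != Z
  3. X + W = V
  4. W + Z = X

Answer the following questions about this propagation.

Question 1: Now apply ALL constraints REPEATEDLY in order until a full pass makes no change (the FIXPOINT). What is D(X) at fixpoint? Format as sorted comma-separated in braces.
pass 0 (initial): D(X)={3,4,5,6,7}
pass 1: V {3,4,5,6,7}->{7}; W {4,5,6,7}->{}; X {3,4,5,6,7}->{}; Z {3,4,6,7}->{}
pass 2: V {7}->{}
pass 3: no change
Fixpoint after 3 passes: D(X) = {}

Answer: {}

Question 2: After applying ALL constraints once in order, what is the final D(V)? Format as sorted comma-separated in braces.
Answer: {7}

Derivation:
Constraint 1 (Z + X = V) on D(Z)={3,4,6,7} D(X)={3,4,5,6,7} D(V)={3,4,5,6,7}: Z {3,4,6,7}->{3,4}; X {3,4,5,6,7}->{3,4}; V {3,4,5,6,7}->{6,7}
Constraint 2 (V != Z) on D(V)={6,7} D(Z)={3,4}: no change
Constraint 3 (X + W = V) on D(X)={3,4} D(W)={4,5,6,7} D(V)={6,7}: X {3,4}->{3}; W {4,5,6,7}->{4}; V {6,7}->{7}
Constraint 4 (W + Z = X) on D(W)={4} D(Z)={3,4} D(X)={3}: W {4}->{}; Z {3,4}->{}; X {3}->{}
So after all 4 constraints: D(V) = {7}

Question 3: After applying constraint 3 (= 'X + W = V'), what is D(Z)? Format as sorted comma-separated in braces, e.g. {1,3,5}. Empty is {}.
Answer: {3,4}

Derivation:
Constraint 1 (Z + X = V) on D(Z)={3,4,6,7} D(X)={3,4,5,6,7} D(V)={3,4,5,6,7}: Z {3,4,6,7}->{3,4}; X {3,4,5,6,7}->{3,4}; V {3,4,5,6,7}->{6,7}
Constraint 2 (V != Z) on D(V)={6,7} D(Z)={3,4}: no change
Constraint 3 (X + W = V) on D(X)={3,4} D(W)={4,5,6,7} D(V)={6,7}: X {3,4}->{3}; W {4,5,6,7}->{4}; V {6,7}->{7}
So after constraint 3: D(Z) = {3,4}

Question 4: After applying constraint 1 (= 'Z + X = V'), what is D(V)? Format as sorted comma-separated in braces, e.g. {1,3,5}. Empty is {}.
Answer: {6,7}

Derivation:
Constraint 1 (Z + X = V) on D(Z)={3,4,6,7} D(X)={3,4,5,6,7} D(V)={3,4,5,6,7}: Z {3,4,6,7}->{3,4}; X {3,4,5,6,7}->{3,4}; V {3,4,5,6,7}->{6,7}
So after constraint 1: D(V) = {6,7}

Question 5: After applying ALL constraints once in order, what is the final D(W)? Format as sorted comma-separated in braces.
Constraint 1 (Z + X = V) on D(Z)={3,4,6,7} D(X)={3,4,5,6,7} D(V)={3,4,5,6,7}: Z {3,4,6,7}->{3,4}; X {3,4,5,6,7}->{3,4}; V {3,4,5,6,7}->{6,7}
Constraint 2 (V != Z) on D(V)={6,7} D(Z)={3,4}: no change
Constraint 3 (X + W = V) on D(X)={3,4} D(W)={4,5,6,7} D(V)={6,7}: X {3,4}->{3}; W {4,5,6,7}->{4}; V {6,7}->{7}
Constraint 4 (W + Z = X) on D(W)={4} D(Z)={3,4} D(X)={3}: W {4}->{}; Z {3,4}->{}; X {3}->{}
So after all 4 constraints: D(W) = {}

Answer: {}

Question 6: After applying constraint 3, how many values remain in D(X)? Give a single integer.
Answer: 1

Derivation:
Constraint 1 (Z + X = V) on D(Z)={3,4,6,7} D(X)={3,4,5,6,7} D(V)={3,4,5,6,7}: Z {3,4,6,7}->{3,4}; X {3,4,5,6,7}->{3,4}; V {3,4,5,6,7}->{6,7}
Constraint 2 (V != Z) on D(V)={6,7} D(Z)={3,4}: no change
Constraint 3 (X + W = V) on D(X)={3,4} D(W)={4,5,6,7} D(V)={6,7}: X {3,4}->{3}; W {4,5,6,7}->{4}; V {6,7}->{7}
So after constraint 3: D(X)={3}, size = 1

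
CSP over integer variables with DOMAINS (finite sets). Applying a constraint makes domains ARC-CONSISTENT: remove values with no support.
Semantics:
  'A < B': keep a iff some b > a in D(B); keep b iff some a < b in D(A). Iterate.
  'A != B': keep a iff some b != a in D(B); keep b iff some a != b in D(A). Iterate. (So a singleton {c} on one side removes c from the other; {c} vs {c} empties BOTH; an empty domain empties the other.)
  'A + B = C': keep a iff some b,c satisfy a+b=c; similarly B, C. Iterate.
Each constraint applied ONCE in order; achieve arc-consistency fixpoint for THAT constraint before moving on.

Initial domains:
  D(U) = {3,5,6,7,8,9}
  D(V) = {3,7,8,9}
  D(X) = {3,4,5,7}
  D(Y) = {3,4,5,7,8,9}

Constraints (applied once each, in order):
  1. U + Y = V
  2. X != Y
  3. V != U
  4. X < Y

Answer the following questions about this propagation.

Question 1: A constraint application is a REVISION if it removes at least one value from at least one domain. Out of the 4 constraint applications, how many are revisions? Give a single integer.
Constraint 1 (U + Y = V) on D(U)={3,5,6,7,8,9} D(Y)={3,4,5,7,8,9} D(V)={3,7,8,9}: U {3,5,6,7,8,9}->{3,5,6}; Y {3,4,5,7,8,9}->{3,4,5}; V {3,7,8,9}->{7,8,9} => REVISION
Constraint 2 (X != Y) on D(X)={3,4,5,7} D(Y)={3,4,5}: no change => not a revision
Constraint 3 (V != U) on D(V)={7,8,9} D(U)={3,5,6}: no change => not a revision
Constraint 4 (X < Y) on D(X)={3,4,5,7} D(Y)={3,4,5}: X {3,4,5,7}->{3,4}; Y {3,4,5}->{4,5} => REVISION
Total revisions = 2

Answer: 2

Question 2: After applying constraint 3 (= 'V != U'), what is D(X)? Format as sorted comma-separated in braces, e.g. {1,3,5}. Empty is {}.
Constraint 1 (U + Y = V) on D(U)={3,5,6,7,8,9} D(Y)={3,4,5,7,8,9} D(V)={3,7,8,9}: U {3,5,6,7,8,9}->{3,5,6}; Y {3,4,5,7,8,9}->{3,4,5}; V {3,7,8,9}->{7,8,9}
Constraint 2 (X != Y) on D(X)={3,4,5,7} D(Y)={3,4,5}: no change
Constraint 3 (V != U) on D(V)={7,8,9} D(U)={3,5,6}: no change
So after constraint 3: D(X) = {3,4,5,7}

Answer: {3,4,5,7}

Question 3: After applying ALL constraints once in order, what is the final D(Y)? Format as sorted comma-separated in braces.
Constraint 1 (U + Y = V) on D(U)={3,5,6,7,8,9} D(Y)={3,4,5,7,8,9} D(V)={3,7,8,9}: U {3,5,6,7,8,9}->{3,5,6}; Y {3,4,5,7,8,9}->{3,4,5}; V {3,7,8,9}->{7,8,9}
Constraint 2 (X != Y) on D(X)={3,4,5,7} D(Y)={3,4,5}: no change
Constraint 3 (V != U) on D(V)={7,8,9} D(U)={3,5,6}: no change
Constraint 4 (X < Y) on D(X)={3,4,5,7} D(Y)={3,4,5}: X {3,4,5,7}->{3,4}; Y {3,4,5}->{4,5}
So after all 4 constraints: D(Y) = {4,5}

Answer: {4,5}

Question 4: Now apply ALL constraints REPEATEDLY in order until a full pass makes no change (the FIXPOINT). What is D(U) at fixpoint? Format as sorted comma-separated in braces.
Answer: {3,5}

Derivation:
pass 0 (initial): D(U)={3,5,6,7,8,9}
pass 1: U {3,5,6,7,8,9}->{3,5,6}; V {3,7,8,9}->{7,8,9}; X {3,4,5,7}->{3,4}; Y {3,4,5,7,8,9}->{4,5}
pass 2: U {3,5,6}->{3,5}
pass 3: no change
Fixpoint after 3 passes: D(U) = {3,5}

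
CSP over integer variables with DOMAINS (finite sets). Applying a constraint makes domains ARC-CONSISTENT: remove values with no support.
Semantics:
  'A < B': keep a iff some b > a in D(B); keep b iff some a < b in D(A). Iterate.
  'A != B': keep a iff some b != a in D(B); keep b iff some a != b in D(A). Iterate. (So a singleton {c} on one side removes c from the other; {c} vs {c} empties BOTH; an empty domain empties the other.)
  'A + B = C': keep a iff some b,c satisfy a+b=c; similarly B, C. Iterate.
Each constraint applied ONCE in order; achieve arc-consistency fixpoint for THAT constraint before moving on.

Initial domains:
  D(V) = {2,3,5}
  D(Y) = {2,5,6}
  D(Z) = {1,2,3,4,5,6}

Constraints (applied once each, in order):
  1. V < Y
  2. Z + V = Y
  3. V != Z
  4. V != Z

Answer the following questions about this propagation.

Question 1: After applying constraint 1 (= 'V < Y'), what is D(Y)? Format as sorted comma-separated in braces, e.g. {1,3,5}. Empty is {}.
Constraint 1 (V < Y) on D(V)={2,3,5} D(Y)={2,5,6}: Y {2,5,6}->{5,6}
So after constraint 1: D(Y) = {5,6}

Answer: {5,6}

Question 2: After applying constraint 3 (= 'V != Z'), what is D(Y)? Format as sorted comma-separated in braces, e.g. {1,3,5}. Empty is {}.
Answer: {5,6}

Derivation:
Constraint 1 (V < Y) on D(V)={2,3,5} D(Y)={2,5,6}: Y {2,5,6}->{5,6}
Constraint 2 (Z + V = Y) on D(Z)={1,2,3,4,5,6} D(V)={2,3,5} D(Y)={5,6}: Z {1,2,3,4,5,6}->{1,2,3,4}
Constraint 3 (V != Z) on D(V)={2,3,5} D(Z)={1,2,3,4}: no change
So after constraint 3: D(Y) = {5,6}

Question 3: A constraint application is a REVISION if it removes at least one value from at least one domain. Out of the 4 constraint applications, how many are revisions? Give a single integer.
Answer: 2

Derivation:
Constraint 1 (V < Y) on D(V)={2,3,5} D(Y)={2,5,6}: Y {2,5,6}->{5,6} => REVISION
Constraint 2 (Z + V = Y) on D(Z)={1,2,3,4,5,6} D(V)={2,3,5} D(Y)={5,6}: Z {1,2,3,4,5,6}->{1,2,3,4} => REVISION
Constraint 3 (V != Z) on D(V)={2,3,5} D(Z)={1,2,3,4}: no change => not a revision
Constraint 4 (V != Z) on D(V)={2,3,5} D(Z)={1,2,3,4}: no change => not a revision
Total revisions = 2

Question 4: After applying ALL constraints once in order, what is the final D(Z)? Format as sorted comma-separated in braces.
Answer: {1,2,3,4}

Derivation:
Constraint 1 (V < Y) on D(V)={2,3,5} D(Y)={2,5,6}: Y {2,5,6}->{5,6}
Constraint 2 (Z + V = Y) on D(Z)={1,2,3,4,5,6} D(V)={2,3,5} D(Y)={5,6}: Z {1,2,3,4,5,6}->{1,2,3,4}
Constraint 3 (V != Z) on D(V)={2,3,5} D(Z)={1,2,3,4}: no change
Constraint 4 (V != Z) on D(V)={2,3,5} D(Z)={1,2,3,4}: no change
So after all 4 constraints: D(Z) = {1,2,3,4}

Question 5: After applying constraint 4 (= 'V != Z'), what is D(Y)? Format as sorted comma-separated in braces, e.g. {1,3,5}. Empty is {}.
Answer: {5,6}

Derivation:
Constraint 1 (V < Y) on D(V)={2,3,5} D(Y)={2,5,6}: Y {2,5,6}->{5,6}
Constraint 2 (Z + V = Y) on D(Z)={1,2,3,4,5,6} D(V)={2,3,5} D(Y)={5,6}: Z {1,2,3,4,5,6}->{1,2,3,4}
Constraint 3 (V != Z) on D(V)={2,3,5} D(Z)={1,2,3,4}: no change
Constraint 4 (V != Z) on D(V)={2,3,5} D(Z)={1,2,3,4}: no change
So after constraint 4: D(Y) = {5,6}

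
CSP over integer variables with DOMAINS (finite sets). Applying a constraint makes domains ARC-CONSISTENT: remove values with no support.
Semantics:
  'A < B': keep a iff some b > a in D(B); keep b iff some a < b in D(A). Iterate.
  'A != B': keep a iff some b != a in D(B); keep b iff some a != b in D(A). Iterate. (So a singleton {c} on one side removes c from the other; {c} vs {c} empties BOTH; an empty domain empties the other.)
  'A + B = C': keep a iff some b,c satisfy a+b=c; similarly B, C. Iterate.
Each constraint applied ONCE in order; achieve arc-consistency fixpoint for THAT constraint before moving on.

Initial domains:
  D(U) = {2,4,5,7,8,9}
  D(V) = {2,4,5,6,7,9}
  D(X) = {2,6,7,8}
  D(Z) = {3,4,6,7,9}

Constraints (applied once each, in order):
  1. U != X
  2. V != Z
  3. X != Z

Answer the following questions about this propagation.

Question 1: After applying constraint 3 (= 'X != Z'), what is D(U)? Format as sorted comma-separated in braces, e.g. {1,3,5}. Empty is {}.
Constraint 1 (U != X) on D(U)={2,4,5,7,8,9} D(X)={2,6,7,8}: no change
Constraint 2 (V != Z) on D(V)={2,4,5,6,7,9} D(Z)={3,4,6,7,9}: no change
Constraint 3 (X != Z) on D(X)={2,6,7,8} D(Z)={3,4,6,7,9}: no change
So after constraint 3: D(U) = {2,4,5,7,8,9}

Answer: {2,4,5,7,8,9}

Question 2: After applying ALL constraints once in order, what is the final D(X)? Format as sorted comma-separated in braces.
Constraint 1 (U != X) on D(U)={2,4,5,7,8,9} D(X)={2,6,7,8}: no change
Constraint 2 (V != Z) on D(V)={2,4,5,6,7,9} D(Z)={3,4,6,7,9}: no change
Constraint 3 (X != Z) on D(X)={2,6,7,8} D(Z)={3,4,6,7,9}: no change
So after all 3 constraints: D(X) = {2,6,7,8}

Answer: {2,6,7,8}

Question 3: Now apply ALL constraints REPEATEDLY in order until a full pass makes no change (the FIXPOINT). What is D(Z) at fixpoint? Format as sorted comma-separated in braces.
Answer: {3,4,6,7,9}

Derivation:
pass 0 (initial): D(Z)={3,4,6,7,9}
pass 1: no change
Fixpoint after 1 passes: D(Z) = {3,4,6,7,9}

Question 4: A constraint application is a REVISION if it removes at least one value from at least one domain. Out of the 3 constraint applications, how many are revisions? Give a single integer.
Answer: 0

Derivation:
Constraint 1 (U != X) on D(U)={2,4,5,7,8,9} D(X)={2,6,7,8}: no change => not a revision
Constraint 2 (V != Z) on D(V)={2,4,5,6,7,9} D(Z)={3,4,6,7,9}: no change => not a revision
Constraint 3 (X != Z) on D(X)={2,6,7,8} D(Z)={3,4,6,7,9}: no change => not a revision
Total revisions = 0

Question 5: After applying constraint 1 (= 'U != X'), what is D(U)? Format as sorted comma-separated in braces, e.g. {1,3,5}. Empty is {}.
Answer: {2,4,5,7,8,9}

Derivation:
Constraint 1 (U != X) on D(U)={2,4,5,7,8,9} D(X)={2,6,7,8}: no change
So after constraint 1: D(U) = {2,4,5,7,8,9}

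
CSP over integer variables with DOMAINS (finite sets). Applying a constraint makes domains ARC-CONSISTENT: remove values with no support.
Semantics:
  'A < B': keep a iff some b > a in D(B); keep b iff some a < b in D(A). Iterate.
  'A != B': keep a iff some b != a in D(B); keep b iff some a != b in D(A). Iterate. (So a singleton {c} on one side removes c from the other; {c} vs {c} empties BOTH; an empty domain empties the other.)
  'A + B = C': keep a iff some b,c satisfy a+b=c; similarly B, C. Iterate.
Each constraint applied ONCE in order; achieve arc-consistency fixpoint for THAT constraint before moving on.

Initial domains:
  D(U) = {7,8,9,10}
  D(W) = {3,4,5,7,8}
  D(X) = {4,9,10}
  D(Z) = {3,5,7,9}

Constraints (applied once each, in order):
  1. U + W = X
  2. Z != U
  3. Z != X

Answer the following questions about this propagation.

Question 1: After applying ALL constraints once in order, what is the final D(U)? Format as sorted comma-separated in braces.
Answer: {7}

Derivation:
Constraint 1 (U + W = X) on D(U)={7,8,9,10} D(W)={3,4,5,7,8} D(X)={4,9,10}: U {7,8,9,10}->{7}; W {3,4,5,7,8}->{3}; X {4,9,10}->{10}
Constraint 2 (Z != U) on D(Z)={3,5,7,9} D(U)={7}: Z {3,5,7,9}->{3,5,9}
Constraint 3 (Z != X) on D(Z)={3,5,9} D(X)={10}: no change
So after all 3 constraints: D(U) = {7}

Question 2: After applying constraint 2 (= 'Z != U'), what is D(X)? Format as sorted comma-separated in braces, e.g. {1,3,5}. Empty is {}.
Answer: {10}

Derivation:
Constraint 1 (U + W = X) on D(U)={7,8,9,10} D(W)={3,4,5,7,8} D(X)={4,9,10}: U {7,8,9,10}->{7}; W {3,4,5,7,8}->{3}; X {4,9,10}->{10}
Constraint 2 (Z != U) on D(Z)={3,5,7,9} D(U)={7}: Z {3,5,7,9}->{3,5,9}
So after constraint 2: D(X) = {10}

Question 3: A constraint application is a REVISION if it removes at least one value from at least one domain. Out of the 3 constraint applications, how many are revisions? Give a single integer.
Answer: 2

Derivation:
Constraint 1 (U + W = X) on D(U)={7,8,9,10} D(W)={3,4,5,7,8} D(X)={4,9,10}: U {7,8,9,10}->{7}; W {3,4,5,7,8}->{3}; X {4,9,10}->{10} => REVISION
Constraint 2 (Z != U) on D(Z)={3,5,7,9} D(U)={7}: Z {3,5,7,9}->{3,5,9} => REVISION
Constraint 3 (Z != X) on D(Z)={3,5,9} D(X)={10}: no change => not a revision
Total revisions = 2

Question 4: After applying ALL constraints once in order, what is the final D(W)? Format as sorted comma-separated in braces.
Answer: {3}

Derivation:
Constraint 1 (U + W = X) on D(U)={7,8,9,10} D(W)={3,4,5,7,8} D(X)={4,9,10}: U {7,8,9,10}->{7}; W {3,4,5,7,8}->{3}; X {4,9,10}->{10}
Constraint 2 (Z != U) on D(Z)={3,5,7,9} D(U)={7}: Z {3,5,7,9}->{3,5,9}
Constraint 3 (Z != X) on D(Z)={3,5,9} D(X)={10}: no change
So after all 3 constraints: D(W) = {3}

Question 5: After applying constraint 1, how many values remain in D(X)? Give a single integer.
Answer: 1

Derivation:
Constraint 1 (U + W = X) on D(U)={7,8,9,10} D(W)={3,4,5,7,8} D(X)={4,9,10}: U {7,8,9,10}->{7}; W {3,4,5,7,8}->{3}; X {4,9,10}->{10}
So after constraint 1: D(X)={10}, size = 1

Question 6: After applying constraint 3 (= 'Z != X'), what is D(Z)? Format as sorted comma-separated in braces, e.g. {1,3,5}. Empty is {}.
Constraint 1 (U + W = X) on D(U)={7,8,9,10} D(W)={3,4,5,7,8} D(X)={4,9,10}: U {7,8,9,10}->{7}; W {3,4,5,7,8}->{3}; X {4,9,10}->{10}
Constraint 2 (Z != U) on D(Z)={3,5,7,9} D(U)={7}: Z {3,5,7,9}->{3,5,9}
Constraint 3 (Z != X) on D(Z)={3,5,9} D(X)={10}: no change
So after constraint 3: D(Z) = {3,5,9}

Answer: {3,5,9}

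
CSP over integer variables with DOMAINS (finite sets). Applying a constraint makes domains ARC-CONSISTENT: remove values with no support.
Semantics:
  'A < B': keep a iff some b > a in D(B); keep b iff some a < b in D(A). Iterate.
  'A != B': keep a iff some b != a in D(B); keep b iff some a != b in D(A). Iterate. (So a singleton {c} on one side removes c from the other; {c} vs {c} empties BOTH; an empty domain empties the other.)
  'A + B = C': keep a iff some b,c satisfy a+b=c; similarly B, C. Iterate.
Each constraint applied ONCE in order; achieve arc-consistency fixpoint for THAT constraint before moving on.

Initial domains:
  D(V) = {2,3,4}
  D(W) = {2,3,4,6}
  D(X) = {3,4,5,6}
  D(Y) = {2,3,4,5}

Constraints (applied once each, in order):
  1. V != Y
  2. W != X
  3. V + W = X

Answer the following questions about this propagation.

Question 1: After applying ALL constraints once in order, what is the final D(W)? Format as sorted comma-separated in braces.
Constraint 1 (V != Y) on D(V)={2,3,4} D(Y)={2,3,4,5}: no change
Constraint 2 (W != X) on D(W)={2,3,4,6} D(X)={3,4,5,6}: no change
Constraint 3 (V + W = X) on D(V)={2,3,4} D(W)={2,3,4,6} D(X)={3,4,5,6}: W {2,3,4,6}->{2,3,4}; X {3,4,5,6}->{4,5,6}
So after all 3 constraints: D(W) = {2,3,4}

Answer: {2,3,4}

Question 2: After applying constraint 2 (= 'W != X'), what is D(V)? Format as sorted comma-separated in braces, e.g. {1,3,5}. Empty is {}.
Constraint 1 (V != Y) on D(V)={2,3,4} D(Y)={2,3,4,5}: no change
Constraint 2 (W != X) on D(W)={2,3,4,6} D(X)={3,4,5,6}: no change
So after constraint 2: D(V) = {2,3,4}

Answer: {2,3,4}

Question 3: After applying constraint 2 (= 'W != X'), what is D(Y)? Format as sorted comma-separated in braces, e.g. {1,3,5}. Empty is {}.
Answer: {2,3,4,5}

Derivation:
Constraint 1 (V != Y) on D(V)={2,3,4} D(Y)={2,3,4,5}: no change
Constraint 2 (W != X) on D(W)={2,3,4,6} D(X)={3,4,5,6}: no change
So after constraint 2: D(Y) = {2,3,4,5}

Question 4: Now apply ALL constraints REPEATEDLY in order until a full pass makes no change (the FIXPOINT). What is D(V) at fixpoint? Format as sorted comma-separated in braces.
pass 0 (initial): D(V)={2,3,4}
pass 1: W {2,3,4,6}->{2,3,4}; X {3,4,5,6}->{4,5,6}
pass 2: no change
Fixpoint after 2 passes: D(V) = {2,3,4}

Answer: {2,3,4}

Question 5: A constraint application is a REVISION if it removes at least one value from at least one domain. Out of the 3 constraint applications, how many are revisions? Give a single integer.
Constraint 1 (V != Y) on D(V)={2,3,4} D(Y)={2,3,4,5}: no change => not a revision
Constraint 2 (W != X) on D(W)={2,3,4,6} D(X)={3,4,5,6}: no change => not a revision
Constraint 3 (V + W = X) on D(V)={2,3,4} D(W)={2,3,4,6} D(X)={3,4,5,6}: W {2,3,4,6}->{2,3,4}; X {3,4,5,6}->{4,5,6} => REVISION
Total revisions = 1

Answer: 1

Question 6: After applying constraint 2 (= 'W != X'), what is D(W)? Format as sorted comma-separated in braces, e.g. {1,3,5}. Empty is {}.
Answer: {2,3,4,6}

Derivation:
Constraint 1 (V != Y) on D(V)={2,3,4} D(Y)={2,3,4,5}: no change
Constraint 2 (W != X) on D(W)={2,3,4,6} D(X)={3,4,5,6}: no change
So after constraint 2: D(W) = {2,3,4,6}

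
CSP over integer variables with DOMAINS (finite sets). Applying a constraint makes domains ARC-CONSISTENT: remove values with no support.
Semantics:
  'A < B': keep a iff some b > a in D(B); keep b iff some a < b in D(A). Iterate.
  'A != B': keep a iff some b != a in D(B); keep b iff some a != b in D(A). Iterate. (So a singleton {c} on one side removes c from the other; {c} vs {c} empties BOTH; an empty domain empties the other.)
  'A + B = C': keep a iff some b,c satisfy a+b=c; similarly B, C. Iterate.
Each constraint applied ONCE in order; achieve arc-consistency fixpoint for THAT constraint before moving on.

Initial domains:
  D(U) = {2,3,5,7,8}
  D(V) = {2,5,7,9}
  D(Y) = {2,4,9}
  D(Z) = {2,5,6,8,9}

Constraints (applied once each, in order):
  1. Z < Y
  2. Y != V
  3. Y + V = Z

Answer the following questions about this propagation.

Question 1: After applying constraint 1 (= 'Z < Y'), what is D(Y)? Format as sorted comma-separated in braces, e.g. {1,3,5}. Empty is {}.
Constraint 1 (Z < Y) on D(Z)={2,5,6,8,9} D(Y)={2,4,9}: Z {2,5,6,8,9}->{2,5,6,8}; Y {2,4,9}->{4,9}
So after constraint 1: D(Y) = {4,9}

Answer: {4,9}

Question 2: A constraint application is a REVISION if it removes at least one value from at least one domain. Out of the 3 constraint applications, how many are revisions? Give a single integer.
Answer: 2

Derivation:
Constraint 1 (Z < Y) on D(Z)={2,5,6,8,9} D(Y)={2,4,9}: Z {2,5,6,8,9}->{2,5,6,8}; Y {2,4,9}->{4,9} => REVISION
Constraint 2 (Y != V) on D(Y)={4,9} D(V)={2,5,7,9}: no change => not a revision
Constraint 3 (Y + V = Z) on D(Y)={4,9} D(V)={2,5,7,9} D(Z)={2,5,6,8}: Y {4,9}->{4}; V {2,5,7,9}->{2}; Z {2,5,6,8}->{6} => REVISION
Total revisions = 2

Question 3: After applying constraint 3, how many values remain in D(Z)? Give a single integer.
Constraint 1 (Z < Y) on D(Z)={2,5,6,8,9} D(Y)={2,4,9}: Z {2,5,6,8,9}->{2,5,6,8}; Y {2,4,9}->{4,9}
Constraint 2 (Y != V) on D(Y)={4,9} D(V)={2,5,7,9}: no change
Constraint 3 (Y + V = Z) on D(Y)={4,9} D(V)={2,5,7,9} D(Z)={2,5,6,8}: Y {4,9}->{4}; V {2,5,7,9}->{2}; Z {2,5,6,8}->{6}
So after constraint 3: D(Z)={6}, size = 1

Answer: 1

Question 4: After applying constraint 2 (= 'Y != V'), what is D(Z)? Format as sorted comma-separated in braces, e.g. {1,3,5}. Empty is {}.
Constraint 1 (Z < Y) on D(Z)={2,5,6,8,9} D(Y)={2,4,9}: Z {2,5,6,8,9}->{2,5,6,8}; Y {2,4,9}->{4,9}
Constraint 2 (Y != V) on D(Y)={4,9} D(V)={2,5,7,9}: no change
So after constraint 2: D(Z) = {2,5,6,8}

Answer: {2,5,6,8}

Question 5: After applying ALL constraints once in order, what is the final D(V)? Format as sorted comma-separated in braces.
Answer: {2}

Derivation:
Constraint 1 (Z < Y) on D(Z)={2,5,6,8,9} D(Y)={2,4,9}: Z {2,5,6,8,9}->{2,5,6,8}; Y {2,4,9}->{4,9}
Constraint 2 (Y != V) on D(Y)={4,9} D(V)={2,5,7,9}: no change
Constraint 3 (Y + V = Z) on D(Y)={4,9} D(V)={2,5,7,9} D(Z)={2,5,6,8}: Y {4,9}->{4}; V {2,5,7,9}->{2}; Z {2,5,6,8}->{6}
So after all 3 constraints: D(V) = {2}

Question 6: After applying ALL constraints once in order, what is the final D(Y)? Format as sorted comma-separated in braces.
Constraint 1 (Z < Y) on D(Z)={2,5,6,8,9} D(Y)={2,4,9}: Z {2,5,6,8,9}->{2,5,6,8}; Y {2,4,9}->{4,9}
Constraint 2 (Y != V) on D(Y)={4,9} D(V)={2,5,7,9}: no change
Constraint 3 (Y + V = Z) on D(Y)={4,9} D(V)={2,5,7,9} D(Z)={2,5,6,8}: Y {4,9}->{4}; V {2,5,7,9}->{2}; Z {2,5,6,8}->{6}
So after all 3 constraints: D(Y) = {4}

Answer: {4}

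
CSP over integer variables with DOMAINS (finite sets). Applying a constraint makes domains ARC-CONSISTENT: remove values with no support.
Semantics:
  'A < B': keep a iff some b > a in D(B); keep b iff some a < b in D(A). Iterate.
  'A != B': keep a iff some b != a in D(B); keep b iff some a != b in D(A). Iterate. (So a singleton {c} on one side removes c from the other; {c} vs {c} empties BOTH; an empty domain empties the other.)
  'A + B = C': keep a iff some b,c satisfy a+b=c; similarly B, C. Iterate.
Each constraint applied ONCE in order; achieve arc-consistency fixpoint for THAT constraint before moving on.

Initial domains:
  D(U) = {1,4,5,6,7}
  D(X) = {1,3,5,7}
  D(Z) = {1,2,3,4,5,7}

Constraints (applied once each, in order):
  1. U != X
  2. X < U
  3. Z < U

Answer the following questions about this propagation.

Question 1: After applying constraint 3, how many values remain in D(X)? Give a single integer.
Constraint 1 (U != X) on D(U)={1,4,5,6,7} D(X)={1,3,5,7}: no change
Constraint 2 (X < U) on D(X)={1,3,5,7} D(U)={1,4,5,6,7}: X {1,3,5,7}->{1,3,5}; U {1,4,5,6,7}->{4,5,6,7}
Constraint 3 (Z < U) on D(Z)={1,2,3,4,5,7} D(U)={4,5,6,7}: Z {1,2,3,4,5,7}->{1,2,3,4,5}
So after constraint 3: D(X)={1,3,5}, size = 3

Answer: 3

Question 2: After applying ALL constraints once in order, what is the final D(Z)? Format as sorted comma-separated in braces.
Answer: {1,2,3,4,5}

Derivation:
Constraint 1 (U != X) on D(U)={1,4,5,6,7} D(X)={1,3,5,7}: no change
Constraint 2 (X < U) on D(X)={1,3,5,7} D(U)={1,4,5,6,7}: X {1,3,5,7}->{1,3,5}; U {1,4,5,6,7}->{4,5,6,7}
Constraint 3 (Z < U) on D(Z)={1,2,3,4,5,7} D(U)={4,5,6,7}: Z {1,2,3,4,5,7}->{1,2,3,4,5}
So after all 3 constraints: D(Z) = {1,2,3,4,5}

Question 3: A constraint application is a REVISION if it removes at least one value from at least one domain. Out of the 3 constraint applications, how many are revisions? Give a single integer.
Constraint 1 (U != X) on D(U)={1,4,5,6,7} D(X)={1,3,5,7}: no change => not a revision
Constraint 2 (X < U) on D(X)={1,3,5,7} D(U)={1,4,5,6,7}: X {1,3,5,7}->{1,3,5}; U {1,4,5,6,7}->{4,5,6,7} => REVISION
Constraint 3 (Z < U) on D(Z)={1,2,3,4,5,7} D(U)={4,5,6,7}: Z {1,2,3,4,5,7}->{1,2,3,4,5} => REVISION
Total revisions = 2

Answer: 2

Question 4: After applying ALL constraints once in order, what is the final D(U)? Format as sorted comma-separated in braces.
Constraint 1 (U != X) on D(U)={1,4,5,6,7} D(X)={1,3,5,7}: no change
Constraint 2 (X < U) on D(X)={1,3,5,7} D(U)={1,4,5,6,7}: X {1,3,5,7}->{1,3,5}; U {1,4,5,6,7}->{4,5,6,7}
Constraint 3 (Z < U) on D(Z)={1,2,3,4,5,7} D(U)={4,5,6,7}: Z {1,2,3,4,5,7}->{1,2,3,4,5}
So after all 3 constraints: D(U) = {4,5,6,7}

Answer: {4,5,6,7}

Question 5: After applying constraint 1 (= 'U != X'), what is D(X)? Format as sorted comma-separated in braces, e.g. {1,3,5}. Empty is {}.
Constraint 1 (U != X) on D(U)={1,4,5,6,7} D(X)={1,3,5,7}: no change
So after constraint 1: D(X) = {1,3,5,7}

Answer: {1,3,5,7}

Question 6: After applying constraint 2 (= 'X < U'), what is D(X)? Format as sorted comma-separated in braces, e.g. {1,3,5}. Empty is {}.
Constraint 1 (U != X) on D(U)={1,4,5,6,7} D(X)={1,3,5,7}: no change
Constraint 2 (X < U) on D(X)={1,3,5,7} D(U)={1,4,5,6,7}: X {1,3,5,7}->{1,3,5}; U {1,4,5,6,7}->{4,5,6,7}
So after constraint 2: D(X) = {1,3,5}

Answer: {1,3,5}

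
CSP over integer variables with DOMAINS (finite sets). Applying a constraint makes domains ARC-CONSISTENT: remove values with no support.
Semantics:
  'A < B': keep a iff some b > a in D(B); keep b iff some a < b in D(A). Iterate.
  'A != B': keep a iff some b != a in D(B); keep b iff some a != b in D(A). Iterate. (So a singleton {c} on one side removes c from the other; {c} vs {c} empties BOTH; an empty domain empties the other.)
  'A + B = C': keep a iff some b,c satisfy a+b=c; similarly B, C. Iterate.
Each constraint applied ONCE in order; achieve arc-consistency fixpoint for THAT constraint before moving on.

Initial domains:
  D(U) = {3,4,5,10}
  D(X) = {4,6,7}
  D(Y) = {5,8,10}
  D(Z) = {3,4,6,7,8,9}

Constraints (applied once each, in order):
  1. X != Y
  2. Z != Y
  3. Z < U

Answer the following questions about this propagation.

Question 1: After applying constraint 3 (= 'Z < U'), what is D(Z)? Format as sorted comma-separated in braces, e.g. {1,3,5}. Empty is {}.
Constraint 1 (X != Y) on D(X)={4,6,7} D(Y)={5,8,10}: no change
Constraint 2 (Z != Y) on D(Z)={3,4,6,7,8,9} D(Y)={5,8,10}: no change
Constraint 3 (Z < U) on D(Z)={3,4,6,7,8,9} D(U)={3,4,5,10}: U {3,4,5,10}->{4,5,10}
So after constraint 3: D(Z) = {3,4,6,7,8,9}

Answer: {3,4,6,7,8,9}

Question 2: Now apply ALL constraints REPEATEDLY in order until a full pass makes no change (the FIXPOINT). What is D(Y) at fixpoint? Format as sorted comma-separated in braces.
pass 0 (initial): D(Y)={5,8,10}
pass 1: U {3,4,5,10}->{4,5,10}
pass 2: no change
Fixpoint after 2 passes: D(Y) = {5,8,10}

Answer: {5,8,10}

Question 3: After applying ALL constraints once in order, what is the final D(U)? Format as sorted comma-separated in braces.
Constraint 1 (X != Y) on D(X)={4,6,7} D(Y)={5,8,10}: no change
Constraint 2 (Z != Y) on D(Z)={3,4,6,7,8,9} D(Y)={5,8,10}: no change
Constraint 3 (Z < U) on D(Z)={3,4,6,7,8,9} D(U)={3,4,5,10}: U {3,4,5,10}->{4,5,10}
So after all 3 constraints: D(U) = {4,5,10}

Answer: {4,5,10}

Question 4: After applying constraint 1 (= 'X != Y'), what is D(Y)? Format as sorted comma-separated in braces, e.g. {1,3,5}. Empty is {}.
Constraint 1 (X != Y) on D(X)={4,6,7} D(Y)={5,8,10}: no change
So after constraint 1: D(Y) = {5,8,10}

Answer: {5,8,10}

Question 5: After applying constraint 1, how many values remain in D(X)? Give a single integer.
Answer: 3

Derivation:
Constraint 1 (X != Y) on D(X)={4,6,7} D(Y)={5,8,10}: no change
So after constraint 1: D(X)={4,6,7}, size = 3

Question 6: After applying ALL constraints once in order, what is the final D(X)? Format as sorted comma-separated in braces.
Answer: {4,6,7}

Derivation:
Constraint 1 (X != Y) on D(X)={4,6,7} D(Y)={5,8,10}: no change
Constraint 2 (Z != Y) on D(Z)={3,4,6,7,8,9} D(Y)={5,8,10}: no change
Constraint 3 (Z < U) on D(Z)={3,4,6,7,8,9} D(U)={3,4,5,10}: U {3,4,5,10}->{4,5,10}
So after all 3 constraints: D(X) = {4,6,7}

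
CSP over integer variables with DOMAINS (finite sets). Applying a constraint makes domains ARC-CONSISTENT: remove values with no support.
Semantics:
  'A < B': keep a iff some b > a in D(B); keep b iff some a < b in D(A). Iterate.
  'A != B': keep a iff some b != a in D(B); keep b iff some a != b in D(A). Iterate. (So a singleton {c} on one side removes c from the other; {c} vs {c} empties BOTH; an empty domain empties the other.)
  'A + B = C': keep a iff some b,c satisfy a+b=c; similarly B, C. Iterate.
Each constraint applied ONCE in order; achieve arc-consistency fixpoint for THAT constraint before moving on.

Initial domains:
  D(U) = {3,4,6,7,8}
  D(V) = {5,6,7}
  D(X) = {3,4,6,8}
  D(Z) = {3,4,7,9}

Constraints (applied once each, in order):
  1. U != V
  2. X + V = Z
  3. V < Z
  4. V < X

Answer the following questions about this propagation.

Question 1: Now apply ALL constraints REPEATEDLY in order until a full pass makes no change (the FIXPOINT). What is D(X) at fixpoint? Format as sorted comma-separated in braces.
Answer: {}

Derivation:
pass 0 (initial): D(X)={3,4,6,8}
pass 1: V {5,6,7}->{}; X {3,4,6,8}->{}; Z {3,4,7,9}->{9}
pass 2: U {3,4,6,7,8}->{}; Z {9}->{}
pass 3: no change
Fixpoint after 3 passes: D(X) = {}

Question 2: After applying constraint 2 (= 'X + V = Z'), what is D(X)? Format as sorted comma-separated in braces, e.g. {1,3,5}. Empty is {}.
Constraint 1 (U != V) on D(U)={3,4,6,7,8} D(V)={5,6,7}: no change
Constraint 2 (X + V = Z) on D(X)={3,4,6,8} D(V)={5,6,7} D(Z)={3,4,7,9}: X {3,4,6,8}->{3,4}; V {5,6,7}->{5,6}; Z {3,4,7,9}->{9}
So after constraint 2: D(X) = {3,4}

Answer: {3,4}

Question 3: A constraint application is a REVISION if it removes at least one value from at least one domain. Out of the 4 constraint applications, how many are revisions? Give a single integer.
Answer: 2

Derivation:
Constraint 1 (U != V) on D(U)={3,4,6,7,8} D(V)={5,6,7}: no change => not a revision
Constraint 2 (X + V = Z) on D(X)={3,4,6,8} D(V)={5,6,7} D(Z)={3,4,7,9}: X {3,4,6,8}->{3,4}; V {5,6,7}->{5,6}; Z {3,4,7,9}->{9} => REVISION
Constraint 3 (V < Z) on D(V)={5,6} D(Z)={9}: no change => not a revision
Constraint 4 (V < X) on D(V)={5,6} D(X)={3,4}: V {5,6}->{}; X {3,4}->{} => REVISION
Total revisions = 2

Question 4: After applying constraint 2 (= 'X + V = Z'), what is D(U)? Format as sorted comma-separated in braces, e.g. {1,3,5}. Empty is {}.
Answer: {3,4,6,7,8}

Derivation:
Constraint 1 (U != V) on D(U)={3,4,6,7,8} D(V)={5,6,7}: no change
Constraint 2 (X + V = Z) on D(X)={3,4,6,8} D(V)={5,6,7} D(Z)={3,4,7,9}: X {3,4,6,8}->{3,4}; V {5,6,7}->{5,6}; Z {3,4,7,9}->{9}
So after constraint 2: D(U) = {3,4,6,7,8}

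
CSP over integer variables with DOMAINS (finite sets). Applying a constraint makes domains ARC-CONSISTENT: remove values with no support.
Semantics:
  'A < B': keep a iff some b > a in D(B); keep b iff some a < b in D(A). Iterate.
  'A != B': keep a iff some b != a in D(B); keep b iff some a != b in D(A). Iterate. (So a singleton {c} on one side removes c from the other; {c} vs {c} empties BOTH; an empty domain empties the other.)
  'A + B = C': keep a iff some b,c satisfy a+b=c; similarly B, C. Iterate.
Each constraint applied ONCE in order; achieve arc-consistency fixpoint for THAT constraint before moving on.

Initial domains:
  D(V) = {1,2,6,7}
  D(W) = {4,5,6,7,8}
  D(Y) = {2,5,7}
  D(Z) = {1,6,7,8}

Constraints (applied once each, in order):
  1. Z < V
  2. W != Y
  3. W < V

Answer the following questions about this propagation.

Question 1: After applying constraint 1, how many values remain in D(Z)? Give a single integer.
Answer: 2

Derivation:
Constraint 1 (Z < V) on D(Z)={1,6,7,8} D(V)={1,2,6,7}: Z {1,6,7,8}->{1,6}; V {1,2,6,7}->{2,6,7}
So after constraint 1: D(Z)={1,6}, size = 2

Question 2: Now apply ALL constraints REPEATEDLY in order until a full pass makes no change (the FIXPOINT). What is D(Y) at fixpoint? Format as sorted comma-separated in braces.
Answer: {2,5,7}

Derivation:
pass 0 (initial): D(Y)={2,5,7}
pass 1: V {1,2,6,7}->{6,7}; W {4,5,6,7,8}->{4,5,6}; Z {1,6,7,8}->{1,6}
pass 2: no change
Fixpoint after 2 passes: D(Y) = {2,5,7}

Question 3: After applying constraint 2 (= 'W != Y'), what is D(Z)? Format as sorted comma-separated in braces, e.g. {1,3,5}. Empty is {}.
Constraint 1 (Z < V) on D(Z)={1,6,7,8} D(V)={1,2,6,7}: Z {1,6,7,8}->{1,6}; V {1,2,6,7}->{2,6,7}
Constraint 2 (W != Y) on D(W)={4,5,6,7,8} D(Y)={2,5,7}: no change
So after constraint 2: D(Z) = {1,6}

Answer: {1,6}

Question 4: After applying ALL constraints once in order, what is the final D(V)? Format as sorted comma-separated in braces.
Answer: {6,7}

Derivation:
Constraint 1 (Z < V) on D(Z)={1,6,7,8} D(V)={1,2,6,7}: Z {1,6,7,8}->{1,6}; V {1,2,6,7}->{2,6,7}
Constraint 2 (W != Y) on D(W)={4,5,6,7,8} D(Y)={2,5,7}: no change
Constraint 3 (W < V) on D(W)={4,5,6,7,8} D(V)={2,6,7}: W {4,5,6,7,8}->{4,5,6}; V {2,6,7}->{6,7}
So after all 3 constraints: D(V) = {6,7}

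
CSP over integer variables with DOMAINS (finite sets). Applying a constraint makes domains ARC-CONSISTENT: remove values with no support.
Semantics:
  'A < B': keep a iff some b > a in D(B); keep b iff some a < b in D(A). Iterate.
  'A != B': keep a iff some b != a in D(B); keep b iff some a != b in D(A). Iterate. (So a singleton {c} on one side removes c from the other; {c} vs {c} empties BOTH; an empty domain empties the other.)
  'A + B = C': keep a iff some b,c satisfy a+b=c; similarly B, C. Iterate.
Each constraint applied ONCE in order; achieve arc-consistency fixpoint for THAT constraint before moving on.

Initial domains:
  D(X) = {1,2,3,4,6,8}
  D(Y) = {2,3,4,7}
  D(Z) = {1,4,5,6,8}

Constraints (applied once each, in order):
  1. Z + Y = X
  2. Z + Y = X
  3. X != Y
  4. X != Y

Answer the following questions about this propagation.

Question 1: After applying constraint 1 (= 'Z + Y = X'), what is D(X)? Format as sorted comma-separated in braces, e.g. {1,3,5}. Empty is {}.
Constraint 1 (Z + Y = X) on D(Z)={1,4,5,6,8} D(Y)={2,3,4,7} D(X)={1,2,3,4,6,8}: Z {1,4,5,6,8}->{1,4,5,6}; X {1,2,3,4,6,8}->{3,4,6,8}
So after constraint 1: D(X) = {3,4,6,8}

Answer: {3,4,6,8}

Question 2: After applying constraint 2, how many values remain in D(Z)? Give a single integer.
Answer: 4

Derivation:
Constraint 1 (Z + Y = X) on D(Z)={1,4,5,6,8} D(Y)={2,3,4,7} D(X)={1,2,3,4,6,8}: Z {1,4,5,6,8}->{1,4,5,6}; X {1,2,3,4,6,8}->{3,4,6,8}
Constraint 2 (Z + Y = X) on D(Z)={1,4,5,6} D(Y)={2,3,4,7} D(X)={3,4,6,8}: no change
So after constraint 2: D(Z)={1,4,5,6}, size = 4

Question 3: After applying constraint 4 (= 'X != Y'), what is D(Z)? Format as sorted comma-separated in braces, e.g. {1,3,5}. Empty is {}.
Constraint 1 (Z + Y = X) on D(Z)={1,4,5,6,8} D(Y)={2,3,4,7} D(X)={1,2,3,4,6,8}: Z {1,4,5,6,8}->{1,4,5,6}; X {1,2,3,4,6,8}->{3,4,6,8}
Constraint 2 (Z + Y = X) on D(Z)={1,4,5,6} D(Y)={2,3,4,7} D(X)={3,4,6,8}: no change
Constraint 3 (X != Y) on D(X)={3,4,6,8} D(Y)={2,3,4,7}: no change
Constraint 4 (X != Y) on D(X)={3,4,6,8} D(Y)={2,3,4,7}: no change
So after constraint 4: D(Z) = {1,4,5,6}

Answer: {1,4,5,6}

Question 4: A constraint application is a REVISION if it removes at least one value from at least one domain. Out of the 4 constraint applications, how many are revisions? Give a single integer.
Constraint 1 (Z + Y = X) on D(Z)={1,4,5,6,8} D(Y)={2,3,4,7} D(X)={1,2,3,4,6,8}: Z {1,4,5,6,8}->{1,4,5,6}; X {1,2,3,4,6,8}->{3,4,6,8} => REVISION
Constraint 2 (Z + Y = X) on D(Z)={1,4,5,6} D(Y)={2,3,4,7} D(X)={3,4,6,8}: no change => not a revision
Constraint 3 (X != Y) on D(X)={3,4,6,8} D(Y)={2,3,4,7}: no change => not a revision
Constraint 4 (X != Y) on D(X)={3,4,6,8} D(Y)={2,3,4,7}: no change => not a revision
Total revisions = 1

Answer: 1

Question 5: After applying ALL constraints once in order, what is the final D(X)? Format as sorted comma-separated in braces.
Constraint 1 (Z + Y = X) on D(Z)={1,4,5,6,8} D(Y)={2,3,4,7} D(X)={1,2,3,4,6,8}: Z {1,4,5,6,8}->{1,4,5,6}; X {1,2,3,4,6,8}->{3,4,6,8}
Constraint 2 (Z + Y = X) on D(Z)={1,4,5,6} D(Y)={2,3,4,7} D(X)={3,4,6,8}: no change
Constraint 3 (X != Y) on D(X)={3,4,6,8} D(Y)={2,3,4,7}: no change
Constraint 4 (X != Y) on D(X)={3,4,6,8} D(Y)={2,3,4,7}: no change
So after all 4 constraints: D(X) = {3,4,6,8}

Answer: {3,4,6,8}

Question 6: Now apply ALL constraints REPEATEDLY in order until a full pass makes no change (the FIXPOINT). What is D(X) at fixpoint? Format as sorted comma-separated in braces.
Answer: {3,4,6,8}

Derivation:
pass 0 (initial): D(X)={1,2,3,4,6,8}
pass 1: X {1,2,3,4,6,8}->{3,4,6,8}; Z {1,4,5,6,8}->{1,4,5,6}
pass 2: no change
Fixpoint after 2 passes: D(X) = {3,4,6,8}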